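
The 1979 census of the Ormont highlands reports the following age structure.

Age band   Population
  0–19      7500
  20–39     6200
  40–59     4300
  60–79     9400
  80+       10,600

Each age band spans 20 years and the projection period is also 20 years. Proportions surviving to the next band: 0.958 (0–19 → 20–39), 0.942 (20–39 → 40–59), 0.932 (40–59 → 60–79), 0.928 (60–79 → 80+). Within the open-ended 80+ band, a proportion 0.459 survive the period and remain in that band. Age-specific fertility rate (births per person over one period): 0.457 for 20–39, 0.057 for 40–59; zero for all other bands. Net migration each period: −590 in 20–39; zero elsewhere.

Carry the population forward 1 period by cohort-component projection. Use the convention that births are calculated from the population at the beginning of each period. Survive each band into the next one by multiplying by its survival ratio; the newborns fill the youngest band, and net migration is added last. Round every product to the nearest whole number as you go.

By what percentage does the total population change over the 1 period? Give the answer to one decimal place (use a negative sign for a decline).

-12.9

Period 1:
Births: 6200 × 0.457 = 2833  |  4300 × 0.057 = 245 → 3078
20–39: 7500 × 0.958 = 7185
40–59: 6200 × 0.942 = 5840
60–79: 4300 × 0.932 = 4008
80+: 9400 × 0.928 + 10600 × 0.459 = 8723 + 4865 = 13588
Net migration: 20–39 − 590 → 6595
→ [3078, 6595, 5840, 4008, 13588]
Total: 38000 → 33109; change = -4891; percentage change = -12.9%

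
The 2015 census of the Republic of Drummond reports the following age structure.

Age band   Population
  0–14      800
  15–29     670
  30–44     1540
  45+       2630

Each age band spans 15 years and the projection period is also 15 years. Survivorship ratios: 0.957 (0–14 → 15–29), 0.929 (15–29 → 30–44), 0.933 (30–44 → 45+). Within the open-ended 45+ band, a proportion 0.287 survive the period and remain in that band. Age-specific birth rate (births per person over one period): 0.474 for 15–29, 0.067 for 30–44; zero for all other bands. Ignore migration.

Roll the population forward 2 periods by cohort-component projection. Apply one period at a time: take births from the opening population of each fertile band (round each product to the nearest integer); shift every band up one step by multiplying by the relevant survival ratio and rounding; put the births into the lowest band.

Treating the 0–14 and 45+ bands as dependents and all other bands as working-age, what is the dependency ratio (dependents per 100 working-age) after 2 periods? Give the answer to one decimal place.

144.8

Let band 1 be 0–14 through band 4 = 45+.
[period 1]
Births: 670 × 0.474 = 318  |  1540 × 0.067 = 103 — total 421
Band 2: 800 × 0.957 = 766
Band 3: 670 × 0.929 = 622
Band 4: 1540 × 0.933 + 2630 × 0.287 = 1437 + 755 = 2192
Giving 421 / 766 / 622 / 2192.
[period 2]
Births: 766 × 0.474 = 363  |  622 × 0.067 = 42 — total 405
Band 2: 421 × 0.957 = 403
Band 3: 766 × 0.929 = 712
Band 4: 622 × 0.933 + 2192 × 0.287 = 580 + 629 = 1209
Giving 405 / 403 / 712 / 1209.
Dependents (band 0–14 + band 45+) = 405 + 1209 = 1614; working-age = 1115; ratio = 1614/1115 × 100 = 144.8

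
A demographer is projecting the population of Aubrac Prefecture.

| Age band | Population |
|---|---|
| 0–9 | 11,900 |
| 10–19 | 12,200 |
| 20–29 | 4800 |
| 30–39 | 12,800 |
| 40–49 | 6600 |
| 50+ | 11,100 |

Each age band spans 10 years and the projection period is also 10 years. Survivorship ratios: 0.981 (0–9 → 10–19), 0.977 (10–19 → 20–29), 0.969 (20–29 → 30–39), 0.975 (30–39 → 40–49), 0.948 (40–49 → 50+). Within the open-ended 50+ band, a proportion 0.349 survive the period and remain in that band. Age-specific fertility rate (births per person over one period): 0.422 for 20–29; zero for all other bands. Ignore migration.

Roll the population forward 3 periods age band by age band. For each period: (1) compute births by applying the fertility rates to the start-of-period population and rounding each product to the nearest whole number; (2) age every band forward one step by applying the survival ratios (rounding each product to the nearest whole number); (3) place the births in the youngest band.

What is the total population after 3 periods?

43663

After projecting period 1:
Births: 4800 * 0.422 = 2026
10–19: 11900 * 0.981 = 11674
20–29: 12200 * 0.977 = 11919
30–39: 4800 * 0.969 = 4651
40–49: 12800 * 0.975 = 12480
50+: 6600 * 0.948 + 11100 * 0.349 = 6257 + 3874 = 10131
→ [2026, 11674, 11919, 4651, 12480, 10131]
After projecting period 2:
Births: 11919 * 0.422 = 5030
10–19: 2026 * 0.981 = 1988
20–29: 11674 * 0.977 = 11405
30–39: 11919 * 0.969 = 11550
40–49: 4651 * 0.975 = 4535
50+: 12480 * 0.948 + 10131 * 0.349 = 11831 + 3536 = 15367
→ [5030, 1988, 11405, 11550, 4535, 15367]
After projecting period 3:
Births: 11405 * 0.422 = 4813
10–19: 5030 * 0.981 = 4934
20–29: 1988 * 0.977 = 1942
30–39: 11405 * 0.969 = 11051
40–49: 11550 * 0.975 = 11261
50+: 4535 * 0.948 + 15367 * 0.349 = 4299 + 5363 = 9662
→ [4813, 4934, 1942, 11051, 11261, 9662]
Total after period 3: 4813 + 4934 + 1942 + 11051 + 11261 + 9662 = 43663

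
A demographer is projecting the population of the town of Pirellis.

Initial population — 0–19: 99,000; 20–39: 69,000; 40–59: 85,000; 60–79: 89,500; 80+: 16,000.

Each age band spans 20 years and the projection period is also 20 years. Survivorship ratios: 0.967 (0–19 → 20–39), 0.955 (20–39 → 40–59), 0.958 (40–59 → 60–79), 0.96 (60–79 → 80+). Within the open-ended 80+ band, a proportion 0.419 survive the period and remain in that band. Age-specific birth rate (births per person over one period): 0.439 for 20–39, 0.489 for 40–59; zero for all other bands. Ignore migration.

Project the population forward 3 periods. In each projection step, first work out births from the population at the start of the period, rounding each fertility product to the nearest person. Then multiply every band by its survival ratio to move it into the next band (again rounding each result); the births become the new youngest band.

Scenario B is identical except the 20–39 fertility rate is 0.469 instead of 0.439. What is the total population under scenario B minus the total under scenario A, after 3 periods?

Call the bands 1 to 5, youngest first.
After projecting period 1:
Births: 69000 × 0.439 = 30291 ; 85000 × 0.489 = 41565 → total 71856
Band 2: 99000 × 0.967 = 95733
Band 3: 69000 × 0.955 = 65895
Band 4: 85000 × 0.958 = 81430
Band 5: 89500 × 0.96 + 16000 × 0.419 = 85920 + 6704 = 92624
Population now: 0–19=71856, 20–39=95733, 40–59=65895, 60–79=81430, 80+=92624
After projecting period 2:
Births: 95733 × 0.439 = 42027 ; 65895 × 0.489 = 32223 → total 74250
Band 2: 71856 × 0.967 = 69485
Band 3: 95733 × 0.955 = 91425
Band 4: 65895 × 0.958 = 63127
Band 5: 81430 × 0.96 + 92624 × 0.419 = 78173 + 38809 = 116982
Population now: 0–19=74250, 20–39=69485, 40–59=91425, 60–79=63127, 80+=116982
After projecting period 3:
Births: 69485 × 0.439 = 30504 ; 91425 × 0.489 = 44707 → total 75211
Band 2: 74250 × 0.967 = 71800
Band 3: 69485 × 0.955 = 66358
Band 4: 91425 × 0.958 = 87585
Band 5: 63127 × 0.96 + 116982 × 0.419 = 60602 + 49015 = 109617
Population now: 0–19=75211, 20–39=71800, 40–59=66358, 60–79=87585, 80+=109617
Scenario A total after 3 periods: 410571
Scenario B projection —
After projecting period 1:
Births: 69000 × 0.469 = 32361 ; 85000 × 0.489 = 41565 → total 73926
Band 2: 99000 × 0.967 = 95733
Band 3: 69000 × 0.955 = 65895
Band 4: 85000 × 0.958 = 81430
Band 5: 89500 × 0.96 + 16000 × 0.419 = 85920 + 6704 = 92624
Population now: 0–19=73926, 20–39=95733, 40–59=65895, 60–79=81430, 80+=92624
After projecting period 2:
Births: 95733 × 0.469 = 44899 ; 65895 × 0.489 = 32223 → total 77122
Band 2: 73926 × 0.967 = 71486
Band 3: 95733 × 0.955 = 91425
Band 4: 65895 × 0.958 = 63127
Band 5: 81430 × 0.96 + 92624 × 0.419 = 78173 + 38809 = 116982
Population now: 0–19=77122, 20–39=71486, 40–59=91425, 60–79=63127, 80+=116982
After projecting period 3:
Births: 71486 × 0.469 = 33527 ; 91425 × 0.489 = 44707 → total 78234
Band 2: 77122 × 0.967 = 74577
Band 3: 71486 × 0.955 = 68269
Band 4: 91425 × 0.958 = 87585
Band 5: 63127 × 0.96 + 116982 × 0.419 = 60602 + 49015 = 109617
Population now: 0–19=78234, 20–39=74577, 40–59=68269, 60–79=87585, 80+=109617
Scenario B total after 3 periods: 418282
Difference B − A = 418282 − 410571 = 7711

7711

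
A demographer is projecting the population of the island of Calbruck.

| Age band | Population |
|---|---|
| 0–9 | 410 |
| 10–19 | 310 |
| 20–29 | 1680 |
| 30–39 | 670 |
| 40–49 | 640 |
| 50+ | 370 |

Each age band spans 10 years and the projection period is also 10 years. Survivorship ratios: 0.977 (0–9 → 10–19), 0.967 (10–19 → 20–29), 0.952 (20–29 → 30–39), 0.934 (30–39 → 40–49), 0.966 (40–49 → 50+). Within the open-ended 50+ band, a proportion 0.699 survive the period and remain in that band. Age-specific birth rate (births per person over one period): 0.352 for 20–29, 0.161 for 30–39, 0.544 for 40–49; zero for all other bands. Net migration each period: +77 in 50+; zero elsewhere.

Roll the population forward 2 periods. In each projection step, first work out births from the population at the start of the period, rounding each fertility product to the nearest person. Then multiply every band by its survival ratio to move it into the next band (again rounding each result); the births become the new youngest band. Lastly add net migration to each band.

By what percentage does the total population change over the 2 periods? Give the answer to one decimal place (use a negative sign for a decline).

Let band 1 be 0–9 through band 6 = 50+.
— Period 1 —
Births: 1680 × 0.352 = 591, 670 × 0.161 = 108, 640 × 0.544 = 348 ⇒ total 1047
Band 2: 410 × 0.977 = 401
Band 3: 310 × 0.967 = 300
Band 4: 1680 × 0.952 = 1599
Band 5: 670 × 0.934 = 626
Band 6: 640 × 0.966 + 370 × 0.699 = 618 + 259 = 877
Net migration: Band 6 + 77 → 954
→ [1047, 401, 300, 1599, 626, 954]
— Period 2 —
Births: 300 × 0.352 = 106, 1599 × 0.161 = 257, 626 × 0.544 = 341 ⇒ total 704
Band 2: 1047 × 0.977 = 1023
Band 3: 401 × 0.967 = 388
Band 4: 300 × 0.952 = 286
Band 5: 1599 × 0.934 = 1493
Band 6: 626 × 0.966 + 954 × 0.699 = 605 + 667 = 1272
Net migration: Band 6 + 77 → 1349
→ [704, 1023, 388, 286, 1493, 1349]
Total: 4080 → 5243; change = 1163; percentage change = 28.5%

28.5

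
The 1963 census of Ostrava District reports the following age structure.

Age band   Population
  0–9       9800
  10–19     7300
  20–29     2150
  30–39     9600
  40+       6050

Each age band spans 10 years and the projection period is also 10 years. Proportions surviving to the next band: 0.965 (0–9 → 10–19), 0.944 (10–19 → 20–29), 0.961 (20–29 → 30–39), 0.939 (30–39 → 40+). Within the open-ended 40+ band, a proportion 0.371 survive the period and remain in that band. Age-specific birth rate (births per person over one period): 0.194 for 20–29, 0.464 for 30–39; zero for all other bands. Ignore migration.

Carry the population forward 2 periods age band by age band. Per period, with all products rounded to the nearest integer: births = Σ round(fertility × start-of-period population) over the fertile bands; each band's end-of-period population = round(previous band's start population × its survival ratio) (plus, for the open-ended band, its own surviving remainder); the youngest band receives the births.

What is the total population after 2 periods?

Period 1.
Births: 2150 * 0.194 = 417 ; 9600 * 0.464 = 4454 — total 4871
10–19: 9800 * 0.965 = 9457
20–29: 7300 * 0.944 = 6891
30–39: 2150 * 0.961 = 2066
40+: 9600 * 0.939 + 6050 * 0.371 = 9014 + 2245 = 11259
Giving 4871 / 9457 / 6891 / 2066 / 11259.
Period 2.
Births: 6891 * 0.194 = 1337 ; 2066 * 0.464 = 959 — total 2296
10–19: 4871 * 0.965 = 4701
20–29: 9457 * 0.944 = 8927
30–39: 6891 * 0.961 = 6622
40+: 2066 * 0.939 + 11259 * 0.371 = 1940 + 4177 = 6117
Giving 2296 / 4701 / 8927 / 6622 / 6117.
Total after period 2: 2296 + 4701 + 8927 + 6622 + 6117 = 28663

28663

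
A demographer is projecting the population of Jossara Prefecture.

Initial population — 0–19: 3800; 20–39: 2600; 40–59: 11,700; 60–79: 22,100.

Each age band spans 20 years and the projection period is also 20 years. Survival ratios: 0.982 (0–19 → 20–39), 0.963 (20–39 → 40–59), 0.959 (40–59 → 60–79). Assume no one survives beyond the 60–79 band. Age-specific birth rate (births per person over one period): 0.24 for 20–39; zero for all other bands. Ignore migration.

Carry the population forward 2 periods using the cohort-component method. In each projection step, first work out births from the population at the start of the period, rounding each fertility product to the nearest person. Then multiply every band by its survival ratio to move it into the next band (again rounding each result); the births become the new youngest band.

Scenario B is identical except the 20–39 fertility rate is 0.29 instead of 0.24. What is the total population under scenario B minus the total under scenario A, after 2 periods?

Numbering the groups 1..4 from youngest to oldest:
After projecting period 1:
Births: 2600 × 0.24 = 624
Group 2: 3800 × 0.982 = 3732
Group 3: 2600 × 0.963 = 2504
Group 4: 11700 × 0.959 = 11220
End of period: [624, 3732, 2504, 11220]
After projecting period 2:
Births: 3732 × 0.24 = 896
Group 2: 624 × 0.982 = 613
Group 3: 3732 × 0.963 = 3594
Group 4: 2504 × 0.959 = 2401
End of period: [896, 613, 3594, 2401]
Scenario A total after 2 periods: 7504
Scenario B projection —
After projecting period 1:
Births: 2600 × 0.29 = 754
Group 2: 3800 × 0.982 = 3732
Group 3: 2600 × 0.963 = 2504
Group 4: 11700 × 0.959 = 11220
End of period: [754, 3732, 2504, 11220]
After projecting period 2:
Births: 3732 × 0.29 = 1082
Group 2: 754 × 0.982 = 740
Group 3: 3732 × 0.963 = 3594
Group 4: 2504 × 0.959 = 2401
End of period: [1082, 740, 3594, 2401]
Scenario B total after 2 periods: 7817
Difference B − A = 7817 − 7504 = 313

313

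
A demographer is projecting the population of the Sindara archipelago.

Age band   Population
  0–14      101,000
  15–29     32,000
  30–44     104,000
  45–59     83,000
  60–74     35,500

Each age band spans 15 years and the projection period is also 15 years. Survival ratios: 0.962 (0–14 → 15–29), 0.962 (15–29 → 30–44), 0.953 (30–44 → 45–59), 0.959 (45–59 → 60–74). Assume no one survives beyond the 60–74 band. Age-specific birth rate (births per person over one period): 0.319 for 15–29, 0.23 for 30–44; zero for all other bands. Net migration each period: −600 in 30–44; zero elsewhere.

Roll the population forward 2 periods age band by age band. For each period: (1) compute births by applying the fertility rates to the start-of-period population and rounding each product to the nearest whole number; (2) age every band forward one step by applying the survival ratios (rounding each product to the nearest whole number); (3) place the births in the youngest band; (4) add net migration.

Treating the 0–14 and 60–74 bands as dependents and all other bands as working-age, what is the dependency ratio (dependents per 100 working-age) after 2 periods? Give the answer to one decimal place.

86.1

Period 1:
Births: 32000 × 0.319 = 10208 ; 104000 × 0.23 = 23920 → 34128
15–29: 101000 × 0.962 = 97162
30–44: 32000 × 0.962 = 30784
45–59: 104000 × 0.953 = 99112
60–74: 83000 × 0.959 = 79597
Net migration: 30–44 − 600 → 30184
Giving 34128 / 97162 / 30184 / 99112 / 79597.
Period 2:
Births: 97162 × 0.319 = 30995 ; 30184 × 0.23 = 6942 → 37937
15–29: 34128 × 0.962 = 32831
30–44: 97162 × 0.962 = 93470
45–59: 30184 × 0.953 = 28765
60–74: 99112 × 0.959 = 95048
Net migration: 30–44 − 600 → 92870
Giving 37937 / 32831 / 92870 / 28765 / 95048.
Dependents (band 0–14 + band 60–74) = 37937 + 95048 = 132985; working-age = 154466; ratio = 132985/154466 × 100 = 86.1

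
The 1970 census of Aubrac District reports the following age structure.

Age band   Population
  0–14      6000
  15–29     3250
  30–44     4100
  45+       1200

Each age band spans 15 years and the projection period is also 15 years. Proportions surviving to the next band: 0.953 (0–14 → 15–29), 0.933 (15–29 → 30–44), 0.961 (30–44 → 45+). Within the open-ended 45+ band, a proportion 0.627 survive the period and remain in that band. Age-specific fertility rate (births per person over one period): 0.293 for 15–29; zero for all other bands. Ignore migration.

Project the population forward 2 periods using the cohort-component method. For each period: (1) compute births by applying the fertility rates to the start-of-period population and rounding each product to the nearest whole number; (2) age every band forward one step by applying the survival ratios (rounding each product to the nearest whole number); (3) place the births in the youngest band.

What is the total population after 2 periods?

— Period 1 —
Births: 3250 × 0.293 = 952
15–29: 6000 × 0.953 = 5718
30–44: 3250 × 0.933 = 3032
45+: 4100 × 0.961 + 1200 × 0.627 = 3940 + 752 = 4692
Giving 952 / 5718 / 3032 / 4692.
— Period 2 —
Births: 5718 × 0.293 = 1675
15–29: 952 × 0.953 = 907
30–44: 5718 × 0.933 = 5335
45+: 3032 × 0.961 + 4692 × 0.627 = 2914 + 2942 = 5856
Giving 1675 / 907 / 5335 / 5856.
Total after period 2: 1675 + 907 + 5335 + 5856 = 13773

13773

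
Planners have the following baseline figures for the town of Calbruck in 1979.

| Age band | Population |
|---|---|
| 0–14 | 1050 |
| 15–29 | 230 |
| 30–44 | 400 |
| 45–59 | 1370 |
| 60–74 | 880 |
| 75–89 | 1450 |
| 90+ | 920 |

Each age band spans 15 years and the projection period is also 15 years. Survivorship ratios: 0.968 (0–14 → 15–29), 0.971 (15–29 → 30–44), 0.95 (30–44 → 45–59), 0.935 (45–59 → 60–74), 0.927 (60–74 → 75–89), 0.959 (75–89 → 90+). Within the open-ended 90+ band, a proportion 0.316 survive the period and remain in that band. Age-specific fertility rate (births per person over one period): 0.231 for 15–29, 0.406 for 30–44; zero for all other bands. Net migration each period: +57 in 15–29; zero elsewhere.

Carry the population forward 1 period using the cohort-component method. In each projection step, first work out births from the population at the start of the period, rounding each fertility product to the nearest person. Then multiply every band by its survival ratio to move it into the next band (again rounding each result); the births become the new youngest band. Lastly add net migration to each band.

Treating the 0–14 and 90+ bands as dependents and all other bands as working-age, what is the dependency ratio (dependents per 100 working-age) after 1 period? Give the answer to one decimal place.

50.3

Let group 1 be 0–14 through group 7 = 90+.
[period 1]
Births: 230 × 0.231 = 53 ; 400 × 0.406 = 162 → 215
Group 2: 1050 × 0.968 = 1016
Group 3: 230 × 0.971 = 223
Group 4: 400 × 0.95 = 380
Group 5: 1370 × 0.935 = 1281
Group 6: 880 × 0.927 = 816
Group 7: 1450 × 0.959 + 920 × 0.316 = 1391 + 291 = 1682
Net migration: Group 2 + 57 → 1073
→ [215, 1073, 223, 380, 1281, 816, 1682]
Dependents (band 0–14 + band 90+) = 215 + 1682 = 1897; working-age = 3773; ratio = 1897/3773 × 100 = 50.3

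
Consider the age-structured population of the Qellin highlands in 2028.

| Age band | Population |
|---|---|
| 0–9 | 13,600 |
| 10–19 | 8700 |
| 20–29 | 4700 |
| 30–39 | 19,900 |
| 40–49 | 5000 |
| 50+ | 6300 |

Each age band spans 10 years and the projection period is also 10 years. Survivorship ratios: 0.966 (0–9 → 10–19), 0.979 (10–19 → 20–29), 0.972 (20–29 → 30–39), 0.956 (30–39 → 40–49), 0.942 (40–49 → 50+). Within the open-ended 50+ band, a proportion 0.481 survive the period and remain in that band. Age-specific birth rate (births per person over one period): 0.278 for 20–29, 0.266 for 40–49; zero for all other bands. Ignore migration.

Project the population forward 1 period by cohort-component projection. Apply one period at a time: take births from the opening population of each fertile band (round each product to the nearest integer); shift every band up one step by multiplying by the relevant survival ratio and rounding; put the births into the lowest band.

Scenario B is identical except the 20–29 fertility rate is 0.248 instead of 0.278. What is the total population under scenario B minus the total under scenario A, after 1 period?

Numbering the groups 1..6 from youngest to oldest:
[period 1]
Births: 4700 * 0.278 = 1307, 5000 * 0.266 = 1330 ⇒ total 2637
Group 2: 13600 * 0.966 = 13138
Group 3: 8700 * 0.979 = 8517
Group 4: 4700 * 0.972 = 4568
Group 5: 19900 * 0.956 = 19024
Group 6: 5000 * 0.942 + 6300 * 0.481 = 4710 + 3030 = 7740
End of period: [2637, 13138, 8517, 4568, 19024, 7740]
Scenario A total after 1 period: 55624
Scenario B projection —
[period 1]
Births: 4700 * 0.248 = 1166, 5000 * 0.266 = 1330 ⇒ total 2496
Group 2: 13600 * 0.966 = 13138
Group 3: 8700 * 0.979 = 8517
Group 4: 4700 * 0.972 = 4568
Group 5: 19900 * 0.956 = 19024
Group 6: 5000 * 0.942 + 6300 * 0.481 = 4710 + 3030 = 7740
End of period: [2496, 13138, 8517, 4568, 19024, 7740]
Scenario B total after 1 period: 55483
Difference B − A = 55483 − 55624 = -141

-141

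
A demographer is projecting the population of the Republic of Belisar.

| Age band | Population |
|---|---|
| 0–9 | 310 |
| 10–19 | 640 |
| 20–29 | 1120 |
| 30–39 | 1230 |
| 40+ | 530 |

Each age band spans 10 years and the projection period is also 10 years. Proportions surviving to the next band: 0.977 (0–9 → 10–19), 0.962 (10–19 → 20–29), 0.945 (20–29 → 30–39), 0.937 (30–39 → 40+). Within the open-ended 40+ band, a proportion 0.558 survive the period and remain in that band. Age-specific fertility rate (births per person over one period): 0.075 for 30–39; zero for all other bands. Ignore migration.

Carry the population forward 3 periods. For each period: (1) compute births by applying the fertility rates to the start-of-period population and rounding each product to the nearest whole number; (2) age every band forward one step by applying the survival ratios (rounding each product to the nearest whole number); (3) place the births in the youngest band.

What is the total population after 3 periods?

Period 1.
Births: 1230 × 0.075 = 92
10–19: 310 × 0.977 = 303
20–29: 640 × 0.962 = 616
30–39: 1120 × 0.945 = 1058
40+: 1230 × 0.937 + 530 × 0.558 = 1153 + 296 = 1449
→ [92, 303, 616, 1058, 1449]
Period 2.
Births: 1058 × 0.075 = 79
10–19: 92 × 0.977 = 90
20–29: 303 × 0.962 = 291
30–39: 616 × 0.945 = 582
40+: 1058 × 0.937 + 1449 × 0.558 = 991 + 809 = 1800
→ [79, 90, 291, 582, 1800]
Period 3.
Births: 582 × 0.075 = 44
10–19: 79 × 0.977 = 77
20–29: 90 × 0.962 = 87
30–39: 291 × 0.945 = 275
40+: 582 × 0.937 + 1800 × 0.558 = 545 + 1004 = 1549
→ [44, 77, 87, 275, 1549]
Total after period 3: 44 + 77 + 87 + 275 + 1549 = 2032

2032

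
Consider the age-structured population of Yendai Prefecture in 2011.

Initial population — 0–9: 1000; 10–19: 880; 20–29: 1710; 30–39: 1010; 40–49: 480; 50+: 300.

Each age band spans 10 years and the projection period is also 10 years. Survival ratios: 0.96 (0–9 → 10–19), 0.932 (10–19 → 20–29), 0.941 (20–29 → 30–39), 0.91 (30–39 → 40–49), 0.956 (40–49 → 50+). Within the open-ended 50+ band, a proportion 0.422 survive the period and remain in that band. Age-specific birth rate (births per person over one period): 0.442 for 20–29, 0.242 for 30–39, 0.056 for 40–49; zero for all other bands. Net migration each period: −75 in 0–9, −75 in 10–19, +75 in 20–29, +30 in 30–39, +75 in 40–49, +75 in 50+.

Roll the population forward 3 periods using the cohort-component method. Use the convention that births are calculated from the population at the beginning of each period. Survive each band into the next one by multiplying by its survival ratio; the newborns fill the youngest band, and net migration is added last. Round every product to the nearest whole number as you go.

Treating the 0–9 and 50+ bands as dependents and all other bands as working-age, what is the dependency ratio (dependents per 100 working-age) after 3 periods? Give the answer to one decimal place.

83.9

Let group 1 be 0–9 through group 6 = 50+.
Period 1.
Births: 1710 * 0.442 = 756  |  1010 * 0.242 = 244  |  480 * 0.056 = 27 → total 1027
Group 2: 1000 * 0.96 = 960
Group 3: 880 * 0.932 = 820
Group 4: 1710 * 0.941 = 1609
Group 5: 1010 * 0.91 = 919
Group 6: 480 * 0.956 + 300 * 0.422 = 459 + 127 = 586
Net migration: Group 1 − 75 → 952; Group 2 − 75 → 885; Group 3 + 75 → 895; Group 4 + 30 → 1639; Group 5 + 75 → 994; Group 6 + 75 → 661
Population now: 0–9=952, 10–19=885, 20–29=895, 30–39=1639, 40–49=994, 50+=661
Period 2.
Births: 895 * 0.442 = 396  |  1639 * 0.242 = 397  |  994 * 0.056 = 56 → total 849
Group 2: 952 * 0.96 = 914
Group 3: 885 * 0.932 = 825
Group 4: 895 * 0.941 = 842
Group 5: 1639 * 0.91 = 1491
Group 6: 994 * 0.956 + 661 * 0.422 = 950 + 279 = 1229
Net migration: Group 1 − 75 → 774; Group 2 − 75 → 839; Group 3 + 75 → 900; Group 4 + 30 → 872; Group 5 + 75 → 1566; Group 6 + 75 → 1304
Population now: 0–9=774, 10–19=839, 20–29=900, 30–39=872, 40–49=1566, 50+=1304
Period 3.
Births: 900 * 0.442 = 398  |  872 * 0.242 = 211  |  1566 * 0.056 = 88 → total 697
Group 2: 774 * 0.96 = 743
Group 3: 839 * 0.932 = 782
Group 4: 900 * 0.941 = 847
Group 5: 872 * 0.91 = 794
Group 6: 1566 * 0.956 + 1304 * 0.422 = 1497 + 550 = 2047
Net migration: Group 1 − 75 → 622; Group 2 − 75 → 668; Group 3 + 75 → 857; Group 4 + 30 → 877; Group 5 + 75 → 869; Group 6 + 75 → 2122
Population now: 0–9=622, 10–19=668, 20–29=857, 30–39=877, 40–49=869, 50+=2122
Dependents (band 0–9 + band 50+) = 622 + 2122 = 2744; working-age = 3271; ratio = 2744/3271 × 100 = 83.9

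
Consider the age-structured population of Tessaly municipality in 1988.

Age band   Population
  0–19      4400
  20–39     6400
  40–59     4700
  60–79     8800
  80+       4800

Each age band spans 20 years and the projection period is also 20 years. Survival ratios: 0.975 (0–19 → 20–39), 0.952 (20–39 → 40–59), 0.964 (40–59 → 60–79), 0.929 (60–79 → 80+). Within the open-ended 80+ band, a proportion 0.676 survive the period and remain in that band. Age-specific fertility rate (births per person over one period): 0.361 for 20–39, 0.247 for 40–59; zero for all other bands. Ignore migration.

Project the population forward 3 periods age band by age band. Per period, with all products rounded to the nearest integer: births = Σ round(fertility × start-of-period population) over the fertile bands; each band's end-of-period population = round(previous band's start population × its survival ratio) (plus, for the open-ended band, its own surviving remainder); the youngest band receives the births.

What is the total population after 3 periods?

25889

Let group 1 be 0–19 through group 5 = 80+.
[period 1]
Births: 6400 × 0.361 = 2310 ; 4700 × 0.247 = 1161 — total 3471
Group 2: 4400 × 0.975 = 4290
Group 3: 6400 × 0.952 = 6093
Group 4: 4700 × 0.964 = 4531
Group 5: 8800 × 0.929 + 4800 × 0.676 = 8175 + 3245 = 11420
Population now: 0–19=3471, 20–39=4290, 40–59=6093, 60–79=4531, 80+=11420
[period 2]
Births: 4290 × 0.361 = 1549 ; 6093 × 0.247 = 1505 — total 3054
Group 2: 3471 × 0.975 = 3384
Group 3: 4290 × 0.952 = 4084
Group 4: 6093 × 0.964 = 5874
Group 5: 4531 × 0.929 + 11420 × 0.676 = 4209 + 7720 = 11929
Population now: 0–19=3054, 20–39=3384, 40–59=4084, 60–79=5874, 80+=11929
[period 3]
Births: 3384 × 0.361 = 1222 ; 4084 × 0.247 = 1009 — total 2231
Group 2: 3054 × 0.975 = 2978
Group 3: 3384 × 0.952 = 3222
Group 4: 4084 × 0.964 = 3937
Group 5: 5874 × 0.929 + 11929 × 0.676 = 5457 + 8064 = 13521
Population now: 0–19=2231, 20–39=2978, 40–59=3222, 60–79=3937, 80+=13521
Total after period 3: 2231 + 2978 + 3222 + 3937 + 13521 = 25889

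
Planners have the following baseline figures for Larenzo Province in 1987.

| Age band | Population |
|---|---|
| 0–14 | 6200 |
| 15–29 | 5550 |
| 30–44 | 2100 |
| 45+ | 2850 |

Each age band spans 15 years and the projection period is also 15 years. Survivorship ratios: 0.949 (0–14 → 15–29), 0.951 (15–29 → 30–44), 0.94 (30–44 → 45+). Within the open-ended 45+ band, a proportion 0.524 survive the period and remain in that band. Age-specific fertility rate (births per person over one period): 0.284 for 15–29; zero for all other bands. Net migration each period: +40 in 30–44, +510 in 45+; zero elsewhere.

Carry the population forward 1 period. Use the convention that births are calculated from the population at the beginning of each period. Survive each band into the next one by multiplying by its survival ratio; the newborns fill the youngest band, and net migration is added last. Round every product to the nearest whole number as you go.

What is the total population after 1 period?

[period 1]
Births: 5550 × 0.284 = 1576
15–29: 6200 × 0.949 = 5884
30–44: 5550 × 0.951 = 5278
45+: 2100 × 0.94 + 2850 × 0.524 = 1974 + 1493 = 3467
Net migration: 30–44 + 40 → 5318; 45+ + 510 → 3977
End of period: [1576, 5884, 5318, 3977]
Total after period 1: 1576 + 5884 + 5318 + 3977 = 16755

16755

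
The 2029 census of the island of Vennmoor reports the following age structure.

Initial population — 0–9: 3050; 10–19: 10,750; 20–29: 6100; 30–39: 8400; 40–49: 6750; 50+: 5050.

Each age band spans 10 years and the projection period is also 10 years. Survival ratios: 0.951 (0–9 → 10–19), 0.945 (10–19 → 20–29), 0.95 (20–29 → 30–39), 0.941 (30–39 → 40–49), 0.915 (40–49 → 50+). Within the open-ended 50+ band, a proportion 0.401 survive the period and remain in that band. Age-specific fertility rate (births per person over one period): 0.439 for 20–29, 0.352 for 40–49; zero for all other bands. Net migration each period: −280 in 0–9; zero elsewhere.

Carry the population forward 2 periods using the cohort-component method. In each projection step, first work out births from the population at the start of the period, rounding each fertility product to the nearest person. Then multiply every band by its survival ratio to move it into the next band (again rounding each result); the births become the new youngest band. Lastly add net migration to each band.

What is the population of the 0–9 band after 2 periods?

6962

— Period 1 —
Births: 6100 × 0.439 = 2678  |  6750 × 0.352 = 2376 → total 5054
10–19: 3050 × 0.951 = 2901
20–29: 10750 × 0.945 = 10159
30–39: 6100 × 0.95 = 5795
40–49: 8400 × 0.941 = 7904
50+: 6750 × 0.915 + 5050 × 0.401 = 6176 + 2025 = 8201
Net migration: 0–9 − 280 → 4774
Population now: 0–9=4774, 10–19=2901, 20–29=10159, 30–39=5795, 40–49=7904, 50+=8201
— Period 2 —
Births: 10159 × 0.439 = 4460  |  7904 × 0.352 = 2782 → total 7242
10–19: 4774 × 0.951 = 4540
20–29: 2901 × 0.945 = 2741
30–39: 10159 × 0.95 = 9651
40–49: 5795 × 0.941 = 5453
50+: 7904 × 0.915 + 8201 × 0.401 = 7232 + 3289 = 10521
Net migration: 0–9 − 280 → 6962
Population now: 0–9=6962, 10–19=4540, 20–29=2741, 30–39=9651, 40–49=5453, 50+=10521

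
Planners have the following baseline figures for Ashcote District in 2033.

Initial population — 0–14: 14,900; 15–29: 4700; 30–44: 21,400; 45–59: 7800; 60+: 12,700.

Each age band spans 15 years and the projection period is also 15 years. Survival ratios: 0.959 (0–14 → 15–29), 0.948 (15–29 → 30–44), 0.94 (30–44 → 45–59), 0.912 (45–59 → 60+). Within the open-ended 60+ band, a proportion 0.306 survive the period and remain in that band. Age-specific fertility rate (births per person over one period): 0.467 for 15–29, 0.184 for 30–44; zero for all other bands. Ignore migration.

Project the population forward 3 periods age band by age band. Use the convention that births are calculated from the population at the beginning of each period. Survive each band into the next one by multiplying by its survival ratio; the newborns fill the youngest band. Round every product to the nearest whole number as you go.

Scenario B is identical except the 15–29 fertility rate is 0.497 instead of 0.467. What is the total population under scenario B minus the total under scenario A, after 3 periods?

782

— Period 1 —
Births: 4700 * 0.467 = 2195, 21400 * 0.184 = 3938 → 6133
15–29: 14900 * 0.959 = 14289
30–44: 4700 * 0.948 = 4456
45–59: 21400 * 0.94 = 20116
60+: 7800 * 0.912 + 12700 * 0.306 = 7114 + 3886 = 11000
→ [6133, 14289, 4456, 20116, 11000]
— Period 2 —
Births: 14289 * 0.467 = 6673, 4456 * 0.184 = 820 → 7493
15–29: 6133 * 0.959 = 5882
30–44: 14289 * 0.948 = 13546
45–59: 4456 * 0.94 = 4189
60+: 20116 * 0.912 + 11000 * 0.306 = 18346 + 3366 = 21712
→ [7493, 5882, 13546, 4189, 21712]
— Period 3 —
Births: 5882 * 0.467 = 2747, 13546 * 0.184 = 2492 → 5239
15–29: 7493 * 0.959 = 7186
30–44: 5882 * 0.948 = 5576
45–59: 13546 * 0.94 = 12733
60+: 4189 * 0.912 + 21712 * 0.306 = 3820 + 6644 = 10464
→ [5239, 7186, 5576, 12733, 10464]
Scenario A total after 3 periods: 41198
Scenario B projection —
— Period 1 —
Births: 4700 * 0.497 = 2336, 21400 * 0.184 = 3938 → 6274
15–29: 14900 * 0.959 = 14289
30–44: 4700 * 0.948 = 4456
45–59: 21400 * 0.94 = 20116
60+: 7800 * 0.912 + 12700 * 0.306 = 7114 + 3886 = 11000
→ [6274, 14289, 4456, 20116, 11000]
— Period 2 —
Births: 14289 * 0.497 = 7102, 4456 * 0.184 = 820 → 7922
15–29: 6274 * 0.959 = 6017
30–44: 14289 * 0.948 = 13546
45–59: 4456 * 0.94 = 4189
60+: 20116 * 0.912 + 11000 * 0.306 = 18346 + 3366 = 21712
→ [7922, 6017, 13546, 4189, 21712]
— Period 3 —
Births: 6017 * 0.497 = 2990, 13546 * 0.184 = 2492 → 5482
15–29: 7922 * 0.959 = 7597
30–44: 6017 * 0.948 = 5704
45–59: 13546 * 0.94 = 12733
60+: 4189 * 0.912 + 21712 * 0.306 = 3820 + 6644 = 10464
→ [5482, 7597, 5704, 12733, 10464]
Scenario B total after 3 periods: 41980
Difference B − A = 41980 − 41198 = 782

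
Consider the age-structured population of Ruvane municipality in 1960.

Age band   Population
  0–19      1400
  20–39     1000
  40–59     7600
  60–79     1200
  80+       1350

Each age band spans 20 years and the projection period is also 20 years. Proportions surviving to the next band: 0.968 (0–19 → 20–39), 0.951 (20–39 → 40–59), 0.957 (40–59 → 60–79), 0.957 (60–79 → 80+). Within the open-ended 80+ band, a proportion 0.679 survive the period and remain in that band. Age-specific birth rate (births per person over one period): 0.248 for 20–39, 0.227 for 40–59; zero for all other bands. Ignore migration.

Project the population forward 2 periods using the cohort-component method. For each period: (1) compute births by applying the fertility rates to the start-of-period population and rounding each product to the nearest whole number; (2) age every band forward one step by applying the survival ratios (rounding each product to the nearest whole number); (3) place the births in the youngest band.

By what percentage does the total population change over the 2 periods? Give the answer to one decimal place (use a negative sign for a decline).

[period 1]
Births: 1000 × 0.248 = 248  |  7600 × 0.227 = 1725 — total 1973
20–39: 1400 × 0.968 = 1355
40–59: 1000 × 0.951 = 951
60–79: 7600 × 0.957 = 7273
80+: 1200 × 0.957 + 1350 × 0.679 = 1148 + 917 = 2065
End of period: [1973, 1355, 951, 7273, 2065]
[period 2]
Births: 1355 × 0.248 = 336  |  951 × 0.227 = 216 — total 552
20–39: 1973 × 0.968 = 1910
40–59: 1355 × 0.951 = 1289
60–79: 951 × 0.957 = 910
80+: 7273 × 0.957 + 2065 × 0.679 = 6960 + 1402 = 8362
End of period: [552, 1910, 1289, 910, 8362]
Total: 12550 → 13023; change = 473; percentage change = 3.8%

3.8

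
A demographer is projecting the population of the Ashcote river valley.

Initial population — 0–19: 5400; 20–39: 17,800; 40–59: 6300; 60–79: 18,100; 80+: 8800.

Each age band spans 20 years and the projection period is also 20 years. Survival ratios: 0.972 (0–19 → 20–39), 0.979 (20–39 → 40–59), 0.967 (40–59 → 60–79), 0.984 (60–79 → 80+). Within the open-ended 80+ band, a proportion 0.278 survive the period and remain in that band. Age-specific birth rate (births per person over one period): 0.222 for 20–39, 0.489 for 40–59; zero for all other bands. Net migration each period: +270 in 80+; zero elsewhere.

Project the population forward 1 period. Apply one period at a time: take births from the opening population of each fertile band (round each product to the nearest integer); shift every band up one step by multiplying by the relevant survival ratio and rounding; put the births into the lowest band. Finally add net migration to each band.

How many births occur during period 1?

7033

[period 1]
Births: 17800 × 0.222 = 3952  |  6300 × 0.489 = 3081 → total 7033
20–39: 5400 × 0.972 = 5249
40–59: 17800 × 0.979 = 17426
60–79: 6300 × 0.967 = 6092
80+: 18100 × 0.984 + 8800 × 0.278 = 17810 + 2446 = 20256
Net migration: 80+ + 270 → 20526
Population now: 0–19=7033, 20–39=5249, 40–59=17426, 60–79=6092, 80+=20526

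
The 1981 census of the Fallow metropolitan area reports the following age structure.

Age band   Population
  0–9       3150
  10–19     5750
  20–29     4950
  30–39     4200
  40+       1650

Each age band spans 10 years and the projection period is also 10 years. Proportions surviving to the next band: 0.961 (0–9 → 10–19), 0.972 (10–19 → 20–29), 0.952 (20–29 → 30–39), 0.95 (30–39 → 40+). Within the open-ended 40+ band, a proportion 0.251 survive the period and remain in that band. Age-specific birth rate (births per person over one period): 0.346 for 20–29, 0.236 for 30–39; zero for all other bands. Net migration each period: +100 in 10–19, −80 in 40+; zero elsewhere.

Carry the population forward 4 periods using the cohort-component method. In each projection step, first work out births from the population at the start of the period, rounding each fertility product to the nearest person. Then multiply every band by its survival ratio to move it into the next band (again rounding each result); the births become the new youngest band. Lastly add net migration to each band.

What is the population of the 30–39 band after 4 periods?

After projecting period 1:
Births: 4950 × 0.346 = 1713 ; 4200 × 0.236 = 991 → total 2704
10–19: 3150 × 0.961 = 3027
20–29: 5750 × 0.972 = 5589
30–39: 4950 × 0.952 = 4712
40+: 4200 × 0.95 + 1650 × 0.251 = 3990 + 414 = 4404
Net migration: 10–19 + 100 → 3127; 40+ − 80 → 4324
Population now: 0–9=2704, 10–19=3127, 20–29=5589, 30–39=4712, 40+=4324
After projecting period 2:
Births: 5589 × 0.346 = 1934 ; 4712 × 0.236 = 1112 → total 3046
10–19: 2704 × 0.961 = 2599
20–29: 3127 × 0.972 = 3039
30–39: 5589 × 0.952 = 5321
40+: 4712 × 0.95 + 4324 × 0.251 = 4476 + 1085 = 5561
Net migration: 10–19 + 100 → 2699; 40+ − 80 → 5481
Population now: 0–9=3046, 10–19=2699, 20–29=3039, 30–39=5321, 40+=5481
After projecting period 3:
Births: 3039 × 0.346 = 1051 ; 5321 × 0.236 = 1256 → total 2307
10–19: 3046 × 0.961 = 2927
20–29: 2699 × 0.972 = 2623
30–39: 3039 × 0.952 = 2893
40+: 5321 × 0.95 + 5481 × 0.251 = 5055 + 1376 = 6431
Net migration: 10–19 + 100 → 3027; 40+ − 80 → 6351
Population now: 0–9=2307, 10–19=3027, 20–29=2623, 30–39=2893, 40+=6351
After projecting period 4:
Births: 2623 × 0.346 = 908 ; 2893 × 0.236 = 683 → total 1591
10–19: 2307 × 0.961 = 2217
20–29: 3027 × 0.972 = 2942
30–39: 2623 × 0.952 = 2497
40+: 2893 × 0.95 + 6351 × 0.251 = 2748 + 1594 = 4342
Net migration: 10–19 + 100 → 2317; 40+ − 80 → 4262
Population now: 0–9=1591, 10–19=2317, 20–29=2942, 30–39=2497, 40+=4262

2497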